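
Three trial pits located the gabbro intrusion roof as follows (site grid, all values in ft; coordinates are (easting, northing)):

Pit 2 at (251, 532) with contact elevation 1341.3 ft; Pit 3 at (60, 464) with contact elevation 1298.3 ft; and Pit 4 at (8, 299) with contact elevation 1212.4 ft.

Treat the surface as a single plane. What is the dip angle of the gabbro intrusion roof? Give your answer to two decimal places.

Two edge vectors: Pit 2→Pit 3 = (-191, -68, -43), Pit 2→Pit 4 = (-243, -233, -128.9).
Normal n = (Pit 2→Pit 3) × (Pit 2→Pit 4) = (-1253.8, -14170.9, 27979).
So ∂z/∂E = −n_x/n_z = 0.04481 and ∂z/∂N = −n_y/n_z = 0.50648.
Gradient magnitude |∇z| = √(a² + b²) = √(0.00201 + 0.25653) = 0.50846.
True dip = arctan(0.50846) = 26.95°, dipping toward S (azimuth ≈ 185°).

26.95°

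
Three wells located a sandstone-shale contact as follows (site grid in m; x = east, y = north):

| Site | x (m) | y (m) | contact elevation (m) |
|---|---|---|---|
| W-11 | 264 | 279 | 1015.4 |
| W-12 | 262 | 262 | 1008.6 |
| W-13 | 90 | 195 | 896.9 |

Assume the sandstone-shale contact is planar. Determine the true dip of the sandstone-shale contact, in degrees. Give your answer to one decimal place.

Two edge vectors: W-11→W-12 = (-2, -17, -6.8), W-11→W-13 = (-174, -84, -118.5).
Normal n = (W-11→W-12) × (W-11→W-13) = (1443.3, 946.2, -2790).
So ∂z/∂x = −n_x/n_z = 0.51731 and ∂z/∂y = −n_y/n_z = 0.33914.
Gradient magnitude |∇z| = √(a² + b²) = √(0.26761 + 0.11502) = 0.61857.
True dip = arctan(0.61857) = 31.7°, dipping toward WSW (azimuth ≈ 237°).

31.7°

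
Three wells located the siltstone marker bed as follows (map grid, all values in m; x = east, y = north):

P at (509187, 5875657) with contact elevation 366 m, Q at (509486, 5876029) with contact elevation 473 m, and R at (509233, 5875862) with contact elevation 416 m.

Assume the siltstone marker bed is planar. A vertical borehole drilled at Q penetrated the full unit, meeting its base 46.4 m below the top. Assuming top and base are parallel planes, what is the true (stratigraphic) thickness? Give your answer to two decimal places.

45.13 m

Two edge vectors: P→Q = (299, 372, 107), P→R = (46, 205, 50).
Normal n = (P→Q) × (P→R) = (-3335, -10028, 44183).
So ∂z/∂x = −n_x/n_z = 0.07548 and ∂z/∂y = −n_y/n_z = 0.22697.
|∇z| = √(a²+b²) = 0.23919, so dip δ = arctan(0.23919) = 13.45°.
True thickness = vertical thickness × cos δ = 46.4 × cos 13.45° = 45.13 m.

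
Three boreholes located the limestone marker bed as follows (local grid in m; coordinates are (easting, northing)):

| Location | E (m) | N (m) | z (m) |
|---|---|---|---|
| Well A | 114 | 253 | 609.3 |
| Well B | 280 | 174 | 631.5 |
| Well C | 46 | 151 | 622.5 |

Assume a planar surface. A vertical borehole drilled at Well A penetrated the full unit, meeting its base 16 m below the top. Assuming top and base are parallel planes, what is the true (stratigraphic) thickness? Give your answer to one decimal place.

Two edge vectors: Well A→Well B = (166, -79, 22.2), Well A→Well C = (-68, -102, 13.2).
Normal n = (Well A→Well B) × (Well A→Well C) = (1221.6, -3700.8, -22304).
So ∂z/∂E = −n_x/n_z = 0.05477 and ∂z/∂N = −n_y/n_z = −0.16593.
|∇z| = √(a²+b²) = 0.17473, so dip δ = arctan(0.17473) = 9.91°.
True thickness = vertical thickness × cos δ = 16 × cos 9.91° = 15.8 m.

15.8 m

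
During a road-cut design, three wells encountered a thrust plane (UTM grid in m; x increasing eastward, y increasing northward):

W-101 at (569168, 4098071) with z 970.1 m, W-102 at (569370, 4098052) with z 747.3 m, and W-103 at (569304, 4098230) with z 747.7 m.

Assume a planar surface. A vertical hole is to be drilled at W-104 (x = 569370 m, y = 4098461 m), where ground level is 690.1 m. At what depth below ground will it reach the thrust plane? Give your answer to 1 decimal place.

115.2 m

Let the plane be z = a·x + b·y + c.
W-102−W-101: 202a − 19b = −222.8;  W-103−W-101: 136a + 159b = −222.4.
Solving gives a = −1.142608495, b = −0.421416633.
Then c = 970.1 − a·569168 − b·4098071 = 2378301.57.
At (569370, 4098461): z_contact = −650567.00 − 1727159.64 + 2378301.57 = 574.94 m.
Depth below ground = 690.1 − 574.94 = 115.2 m.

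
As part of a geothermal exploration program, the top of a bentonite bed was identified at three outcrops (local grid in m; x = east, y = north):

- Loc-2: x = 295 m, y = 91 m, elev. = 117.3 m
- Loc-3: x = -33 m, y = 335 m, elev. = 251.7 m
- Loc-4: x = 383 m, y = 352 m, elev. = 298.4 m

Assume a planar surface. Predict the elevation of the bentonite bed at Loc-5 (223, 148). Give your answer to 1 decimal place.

Two edge vectors: Loc-2→Loc-3 = (-328, 244, 134.4), Loc-2→Loc-4 = (88, 261, 181.1).
Normal n = (Loc-2→Loc-3) × (Loc-2→Loc-4) = (9110, 71228, -107080).
So ∂z/∂x = −n_x/n_z = 0.08508 and ∂z/∂y = −n_y/n_z = 0.66518.
Intercept c from Loc-2: 117.3 − 25.10 − 60.53 = 31.67.
At (223, 148): z = 19.0 + 98.4 + 31.67 = 149.1 m.

149.1 m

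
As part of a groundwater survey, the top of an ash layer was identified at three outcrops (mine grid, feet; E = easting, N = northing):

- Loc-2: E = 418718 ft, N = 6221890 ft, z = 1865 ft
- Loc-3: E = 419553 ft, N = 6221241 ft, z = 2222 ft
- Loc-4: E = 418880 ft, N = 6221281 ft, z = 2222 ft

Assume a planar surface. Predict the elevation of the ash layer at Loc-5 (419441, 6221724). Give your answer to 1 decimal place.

Two edge vectors: Loc-2→Loc-3 = (835, -649, 357), Loc-2→Loc-4 = (162, -609, 357).
Normal n = (Loc-2→Loc-3) × (Loc-2→Loc-4) = (-14280, -240261, -403377).
So ∂z/∂E = −n_x/n_z = −0.035401126 and ∂z/∂N = −n_y/n_z = −0.595623945.
Intercept c from Loc-2: 1865 + 14823.09 + 3705906.67 = 3722594.75.
At (419441, 6221724): z = −14848.7 − 3705807.8 + 3722594.75 = 1938.3 ft.

1938.3 ft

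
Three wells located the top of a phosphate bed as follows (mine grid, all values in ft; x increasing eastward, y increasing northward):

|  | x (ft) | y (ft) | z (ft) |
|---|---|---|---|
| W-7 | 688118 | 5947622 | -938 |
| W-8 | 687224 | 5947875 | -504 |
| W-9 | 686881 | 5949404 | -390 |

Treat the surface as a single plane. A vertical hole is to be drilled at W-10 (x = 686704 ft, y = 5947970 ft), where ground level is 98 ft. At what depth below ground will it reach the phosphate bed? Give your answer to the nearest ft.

Let the plane be z = a·x + b·y + c.
W-8−W-7: −894a + 253b = 434;  W-9−W-7: −1237a + 1782b = 548.
Solving gives a = −0.49583681, b = −0.03667235.
Then c = -938 − a·688118 − b·5947622 = 558369.51.
At (686704, 5947970): z_contact = −340493.1 − 218126.0 + 558369.51 = -249.6 ft.
Depth below ground = 98 − (-249.6) = 348 ft.

348 ft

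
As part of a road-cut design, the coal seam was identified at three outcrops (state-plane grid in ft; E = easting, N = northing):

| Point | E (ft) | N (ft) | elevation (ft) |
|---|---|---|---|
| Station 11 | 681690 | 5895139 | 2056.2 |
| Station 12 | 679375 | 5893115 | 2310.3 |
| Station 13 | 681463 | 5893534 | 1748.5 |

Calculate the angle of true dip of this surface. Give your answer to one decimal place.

Two edge vectors: Station 11→Station 12 = (-2315, -2024, 254.1), Station 11→Station 13 = (-227, -1605, -307.7).
Normal n = (Station 11→Station 12) × (Station 11→Station 13) = (1030615.3, -770006.2, 3256127).
So ∂z/∂E = −n_x/n_z = −0.31652 and ∂z/∂N = −n_y/n_z = 0.23648.
Gradient magnitude |∇z| = √(a² + b²) = √(0.10018 + 0.05592) = 0.39510.
True dip = arctan(0.39510) = 21.6°, dipping toward SE (azimuth ≈ 127°).

21.6°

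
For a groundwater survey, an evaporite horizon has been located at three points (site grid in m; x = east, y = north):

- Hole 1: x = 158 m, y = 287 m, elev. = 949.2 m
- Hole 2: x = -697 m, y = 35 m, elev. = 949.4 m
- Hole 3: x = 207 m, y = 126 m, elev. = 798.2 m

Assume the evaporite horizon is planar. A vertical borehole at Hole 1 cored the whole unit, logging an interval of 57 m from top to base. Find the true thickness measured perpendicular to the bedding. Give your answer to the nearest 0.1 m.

42.4 m

Two edge vectors: Hole 1→Hole 2 = (-855, -252, 0.2), Hole 1→Hole 3 = (49, -161, -151).
Normal n = (Hole 1→Hole 2) × (Hole 1→Hole 3) = (38084.2, -129095.2, 150003).
So ∂z/∂x = −n_x/n_z = −0.25389 and ∂z/∂y = −n_y/n_z = 0.86062.
|∇z| = √(a²+b²) = 0.89729, so dip δ = arctan(0.89729) = 41.90°.
True thickness = vertical thickness × cos δ = 57 × cos 41.90° = 42.4 m.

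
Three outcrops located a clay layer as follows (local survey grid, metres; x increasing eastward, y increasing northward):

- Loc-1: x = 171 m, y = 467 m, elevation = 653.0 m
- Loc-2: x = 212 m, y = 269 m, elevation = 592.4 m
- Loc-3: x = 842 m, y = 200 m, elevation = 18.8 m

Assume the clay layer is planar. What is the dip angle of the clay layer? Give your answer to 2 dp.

42.16°

Let the plane be z = a·x + b·y + c.
Loc-2−Loc-1: 41a − 198b = −60.6;  Loc-3−Loc-1: 671a − 267b = −634.2.
Solving gives a = −0.89731, b = 0.12025.
Gradient magnitude |∇z| = √(a² + b²) = √(0.80516 + 0.01446) = 0.90533.
True dip = arctan(0.90533) = 42.16°, dipping toward E (azimuth ≈ 098°).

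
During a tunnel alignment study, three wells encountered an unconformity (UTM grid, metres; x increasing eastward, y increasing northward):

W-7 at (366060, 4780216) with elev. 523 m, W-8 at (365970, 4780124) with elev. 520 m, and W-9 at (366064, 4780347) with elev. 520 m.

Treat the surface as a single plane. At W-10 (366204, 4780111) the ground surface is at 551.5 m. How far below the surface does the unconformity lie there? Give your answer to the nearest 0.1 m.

Two edge vectors: W-7→W-8 = (-90, -92, -3), W-7→W-9 = (4, 131, -3).
Normal n = (W-7→W-8) × (W-7→W-9) = (669, -282, -11422).
So ∂z/∂x = −n_x/n_z = 0.058571178 and ∂z/∂y = −n_y/n_z = −0.024689196.
Intercept c from W-7: 523 − 21440.57 + 118019.69 = 97102.13.
At (366204, 4780111): z_contact = 21449.00 − 118017.10 + 97102.13 = 534.03 m.
Depth below ground = 551.5 − 534.03 = 17.5 m.

17.5 m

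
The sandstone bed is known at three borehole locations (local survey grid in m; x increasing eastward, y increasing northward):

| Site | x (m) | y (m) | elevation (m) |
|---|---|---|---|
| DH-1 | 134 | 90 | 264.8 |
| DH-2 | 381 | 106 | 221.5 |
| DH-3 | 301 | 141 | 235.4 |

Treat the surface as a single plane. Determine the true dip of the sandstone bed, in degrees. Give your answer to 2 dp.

Two edge vectors: DH-1→DH-2 = (247, 16, -43.3), DH-1→DH-3 = (167, 51, -29.4).
Normal n = (DH-1→DH-2) × (DH-1→DH-3) = (1737.9, 30.7, 9925).
So ∂z/∂x = −n_x/n_z = −0.17510 and ∂z/∂y = −n_y/n_z = −0.00309.
Gradient magnitude |∇z| = √(a² + b²) = √(0.03066 + 0.00001) = 0.17513.
True dip = arctan(0.17513) = 9.93°, dipping toward E (azimuth ≈ 089°).

9.93°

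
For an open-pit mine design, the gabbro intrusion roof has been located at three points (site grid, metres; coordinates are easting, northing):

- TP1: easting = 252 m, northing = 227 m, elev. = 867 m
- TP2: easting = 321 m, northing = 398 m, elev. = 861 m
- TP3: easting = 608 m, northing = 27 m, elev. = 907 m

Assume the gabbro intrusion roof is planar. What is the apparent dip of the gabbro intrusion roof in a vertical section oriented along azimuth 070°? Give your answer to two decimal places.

Two edge vectors: TP1→TP2 = (69, 171, -6), TP1→TP3 = (356, -200, 40).
Normal n = (TP1→TP2) × (TP1→TP3) = (5640, -4896, -74676).
So ∂z/∂easting = −n_x/n_z = 0.07553 and ∂z/∂northing = −n_y/n_z = −0.06556.
Unit vector along 070° is (sin 70°, cos 70°) = (0.9397, 0.3420).
Slope in that direction = a·(0.9397) + b·(0.3420) = 0.04855.
Apparent dip = arctan|0.04855| = 2.78° (true dip is 5.7°, so apparent ≤ true as expected).

2.78°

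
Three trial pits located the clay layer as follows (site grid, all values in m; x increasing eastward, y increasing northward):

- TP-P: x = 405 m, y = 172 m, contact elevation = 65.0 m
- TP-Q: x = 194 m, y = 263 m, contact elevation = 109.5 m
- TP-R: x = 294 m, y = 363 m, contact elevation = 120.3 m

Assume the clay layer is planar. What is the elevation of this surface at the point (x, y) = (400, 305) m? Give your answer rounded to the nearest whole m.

Two edge vectors: TP-P→TP-Q = (-211, 91, 44.5), TP-P→TP-R = (-111, 191, 55.3).
Normal n = (TP-P→TP-Q) × (TP-P→TP-R) = (-3467.2, 6728.8, -30200).
So ∂z/∂x = −n_x/n_z = −0.11481 and ∂z/∂y = −n_y/n_z = 0.22281.
Intercept c from TP-P: 65 + 46.50 − 38.32 = 73.17.
At (400, 305): z = −45.9 + 68.0 + 73.17 = 95.2 m.

95 m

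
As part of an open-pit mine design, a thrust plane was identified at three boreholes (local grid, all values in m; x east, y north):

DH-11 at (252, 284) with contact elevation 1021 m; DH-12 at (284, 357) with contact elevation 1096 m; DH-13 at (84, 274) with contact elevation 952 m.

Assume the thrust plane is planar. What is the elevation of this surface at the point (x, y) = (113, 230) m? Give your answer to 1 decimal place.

Let the plane be z = a·x + b·y + c.
DH-12−DH-11: 32a + 73b = 75;  DH-13−DH-11: −168a − 10b = −69.
Solving gives a = 0.35892, b = 0.87006.
Then c = 1021 − a·252 − b·284 = 683.45.
At (113, 230): z = 40.6 + 200.1 + 683.45 = 924.1 m.

924.1 m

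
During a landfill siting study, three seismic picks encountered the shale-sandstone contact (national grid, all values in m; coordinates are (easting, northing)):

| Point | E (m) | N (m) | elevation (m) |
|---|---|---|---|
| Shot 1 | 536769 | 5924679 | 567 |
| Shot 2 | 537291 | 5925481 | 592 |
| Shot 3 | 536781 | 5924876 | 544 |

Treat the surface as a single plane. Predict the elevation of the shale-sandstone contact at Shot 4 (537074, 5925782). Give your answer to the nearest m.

Two edge vectors: Shot 1→Shot 2 = (522, 802, 25), Shot 1→Shot 3 = (12, 197, -23).
Normal n = (Shot 1→Shot 2) × (Shot 1→Shot 3) = (-23371, 12306, 93210).
So ∂z/∂E = −n_x/n_z = 0.25073490 and ∂z/∂N = −n_y/n_z = −0.13202446.
Intercept c from Shot 1: 567 − 134586.72 + 782202.55 = 648182.83.
At (537074, 5925782): z = 134663.2 − 782348.2 + 648182.83 = 497.9 m.

498 m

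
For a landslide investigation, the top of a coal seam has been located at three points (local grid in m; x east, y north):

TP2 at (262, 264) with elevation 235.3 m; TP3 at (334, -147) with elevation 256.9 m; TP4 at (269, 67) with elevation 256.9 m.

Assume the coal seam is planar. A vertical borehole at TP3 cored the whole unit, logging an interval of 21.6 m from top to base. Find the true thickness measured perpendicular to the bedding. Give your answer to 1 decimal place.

19.9 m

Two edge vectors: TP2→TP3 = (72, -411, 21.6), TP2→TP4 = (7, -197, 21.6).
Normal n = (TP2→TP3) × (TP2→TP4) = (-4622.4, -1404, -11307).
So ∂z/∂x = −n_x/n_z = −0.40881 and ∂z/∂y = −n_y/n_z = −0.12417.
|∇z| = √(a²+b²) = 0.42725, so dip δ = arctan(0.42725) = 23.13°.
True thickness = vertical thickness × cos δ = 21.6 × cos 23.13° = 19.9 m.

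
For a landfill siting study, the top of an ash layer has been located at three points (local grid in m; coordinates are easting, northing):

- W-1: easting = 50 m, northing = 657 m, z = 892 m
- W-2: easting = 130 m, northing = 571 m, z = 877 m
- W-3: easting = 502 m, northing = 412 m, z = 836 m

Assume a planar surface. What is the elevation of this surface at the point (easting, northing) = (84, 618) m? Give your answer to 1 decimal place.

885.3 m

Let the plane be z = a·easting + b·northing + c.
W-2−W-1: 80a − 86b = −15;  W-3−W-1: 452a − 245b = −56.
Solving gives a = −0.05921, b = 0.11934.
Then c = 892 − a·50 − b·657 = 816.55.
At (84, 618): z = −5.0 + 73.8 + 816.55 = 885.3 m.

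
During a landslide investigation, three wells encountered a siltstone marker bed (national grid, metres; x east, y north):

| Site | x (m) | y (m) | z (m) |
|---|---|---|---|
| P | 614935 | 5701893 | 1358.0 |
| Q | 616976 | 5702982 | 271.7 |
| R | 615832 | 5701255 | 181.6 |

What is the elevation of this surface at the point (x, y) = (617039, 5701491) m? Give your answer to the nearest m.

-716 m

Let the plane be z = a·x + b·y + c.
Q−P: 2041a + 1089b = −1086.3;  R−P: 897a − 638b = −1176.4.
Solving gives a = −0.86624256, b = 0.62598812.
Then c = 1358 − a·614935 − b·5701893 = −3035276.43.
At (617039, 5701491): z = −534505.4 + 3569065.7 − 3035276.43 = -716.2 m.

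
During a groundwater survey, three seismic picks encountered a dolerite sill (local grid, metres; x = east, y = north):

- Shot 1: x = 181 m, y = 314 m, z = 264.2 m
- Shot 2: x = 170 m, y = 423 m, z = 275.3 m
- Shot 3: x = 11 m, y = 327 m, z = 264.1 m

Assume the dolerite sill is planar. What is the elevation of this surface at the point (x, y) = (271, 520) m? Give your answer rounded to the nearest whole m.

286 m

Let the plane be z = a·x + b·y + c.
Shot 2−Shot 1: −11a + 109b = 11.1;  Shot 3−Shot 1: −170a + 13b = −0.1.
Solving gives a = 0.00844, b = 0.10269.
Then c = 264.2 − a·181 − b·314 = 230.43.
At (271, 520): z = 2.3 + 53.4 + 230.43 = 286.1 m.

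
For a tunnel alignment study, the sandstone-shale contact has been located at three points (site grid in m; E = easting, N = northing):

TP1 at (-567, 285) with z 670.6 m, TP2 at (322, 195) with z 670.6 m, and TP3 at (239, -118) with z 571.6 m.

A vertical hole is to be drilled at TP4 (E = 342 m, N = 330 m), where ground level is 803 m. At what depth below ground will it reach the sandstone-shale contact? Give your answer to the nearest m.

90 m

Let the plane be z = a·E + b·N + c.
TP2−TP1: 889a − 90b = 0;  TP3−TP1: 806a − 403b = −99.
Solving gives a = 0.03118, b = 0.30802.
Then c = 670.6 − a·-567 − b·285 = 600.49.
At (342, 330): z_contact = 10.7 + 101.6 + 600.49 = 712.8 m.
Depth below ground = 803 − 712.8 = 90 m.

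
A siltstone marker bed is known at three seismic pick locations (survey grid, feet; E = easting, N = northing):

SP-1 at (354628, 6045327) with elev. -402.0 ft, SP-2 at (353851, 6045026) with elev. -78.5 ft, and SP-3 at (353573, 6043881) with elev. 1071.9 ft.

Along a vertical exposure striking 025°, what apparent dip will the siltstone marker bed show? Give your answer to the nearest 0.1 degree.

Let the plane be z = a·E + b·N + c.
SP-2−SP-1: −777a − 301b = 323.5;  SP-3−SP-1: −1055a − 1446b = 1473.9.
Solving gives a = −0.02995, b = −0.99745.
Unit vector along 025° is (sin 25°, cos 25°) = (0.4226, 0.9063).
Slope in that direction = a·(0.4226) + b·(0.9063) = −0.91665.
Apparent dip = arctan|0.91665| = 42.5° (true dip is 44.9°, so apparent ≤ true as expected).

42.5°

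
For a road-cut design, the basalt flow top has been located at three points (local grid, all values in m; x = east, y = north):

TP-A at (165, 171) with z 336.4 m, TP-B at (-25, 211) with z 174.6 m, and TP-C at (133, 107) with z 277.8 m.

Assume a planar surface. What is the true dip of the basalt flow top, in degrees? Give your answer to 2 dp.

Two edge vectors: TP-A→TP-B = (-190, 40, -161.8), TP-A→TP-C = (-32, -64, -58.6).
Normal n = (TP-A→TP-B) × (TP-A→TP-C) = (-12699.2, -5956.4, 13440).
So ∂z/∂x = −n_x/n_z = 0.94488 and ∂z/∂y = −n_y/n_z = 0.44318.
Gradient magnitude |∇z| = √(a² + b²) = √(0.89280 + 0.19641) = 1.04365.
True dip = arctan(1.04365) = 46.22°, dipping toward WSW (azimuth ≈ 245°).

46.22°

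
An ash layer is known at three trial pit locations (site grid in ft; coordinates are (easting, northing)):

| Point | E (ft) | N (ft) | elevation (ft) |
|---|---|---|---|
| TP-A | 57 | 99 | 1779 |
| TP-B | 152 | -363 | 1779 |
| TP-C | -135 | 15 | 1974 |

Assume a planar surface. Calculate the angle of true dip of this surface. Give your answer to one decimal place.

Let the plane be z = a·E + b·N + c.
TP-B−TP-A: 95a − 462b = 0;  TP-C−TP-A: −192a − 84b = 195.
Solving gives a = −0.93180, b = −0.19160.
Gradient magnitude |∇z| = √(a² + b²) = √(0.86825 + 0.03671) = 0.95129.
True dip = arctan(0.95129) = 43.6°, dipping toward ENE (azimuth ≈ 078°).

43.6°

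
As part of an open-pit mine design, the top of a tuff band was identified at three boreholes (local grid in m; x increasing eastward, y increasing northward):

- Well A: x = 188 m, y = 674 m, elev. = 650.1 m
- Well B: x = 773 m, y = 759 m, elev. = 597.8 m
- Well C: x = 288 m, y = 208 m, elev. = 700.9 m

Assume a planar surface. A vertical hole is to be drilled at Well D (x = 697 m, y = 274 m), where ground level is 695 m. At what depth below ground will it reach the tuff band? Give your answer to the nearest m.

31 m

Two edge vectors: Well A→Well B = (585, 85, -52.3), Well A→Well C = (100, -466, 50.8).
Normal n = (Well A→Well B) × (Well A→Well C) = (-20053.8, -34948, -281110).
So ∂z/∂x = −n_x/n_z = −0.07134 and ∂z/∂y = −n_y/n_z = −0.12432.
Intercept c from Well A: 650.1 + 13.41 + 83.79 = 747.30.
At (697, 274): z_contact = −49.7 − 34.1 + 747.30 = 663.5 m.
Depth below ground = 695 − 663.5 = 31 m.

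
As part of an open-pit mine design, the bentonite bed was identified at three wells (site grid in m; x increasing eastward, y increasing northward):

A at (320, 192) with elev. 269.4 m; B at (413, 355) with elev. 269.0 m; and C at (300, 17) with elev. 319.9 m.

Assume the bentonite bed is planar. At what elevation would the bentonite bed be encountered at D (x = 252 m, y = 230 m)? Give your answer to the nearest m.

Let the plane be z = a·x + b·y + c.
B−A: 93a + 163b = −0.4;  C−A: −20a − 175b = 50.5.
Solving gives a = 0.62708, b = −0.36024.
Then c = 269.4 − a·320 − b·192 = 137.90.
At (252, 230): z = 158.0 − 82.9 + 137.90 = 213.1 m.

213 m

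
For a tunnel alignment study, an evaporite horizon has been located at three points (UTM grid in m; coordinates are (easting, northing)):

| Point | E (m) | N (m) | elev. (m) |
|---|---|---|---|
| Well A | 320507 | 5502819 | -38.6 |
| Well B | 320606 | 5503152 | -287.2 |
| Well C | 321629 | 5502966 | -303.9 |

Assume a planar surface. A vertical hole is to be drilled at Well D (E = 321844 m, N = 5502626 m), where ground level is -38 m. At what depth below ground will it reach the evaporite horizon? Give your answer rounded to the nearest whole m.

58 m

Let the plane be z = a·E + b·N + c.
Well B−Well A: 99a + 333b = −248.6;  Well C−Well A: 1122a + 147b = −265.3.
Solving gives a = −0.14426231, b = −0.70365775.
Then c = -38.6 − a·320507 − b·5502819 = 3918299.73.
At (321844, 5502626): z_contact = −46430.0 − 3871965.4 + 3918299.73 = -95.7 m.
Depth below ground = -38 − (-95.7) = 58 m.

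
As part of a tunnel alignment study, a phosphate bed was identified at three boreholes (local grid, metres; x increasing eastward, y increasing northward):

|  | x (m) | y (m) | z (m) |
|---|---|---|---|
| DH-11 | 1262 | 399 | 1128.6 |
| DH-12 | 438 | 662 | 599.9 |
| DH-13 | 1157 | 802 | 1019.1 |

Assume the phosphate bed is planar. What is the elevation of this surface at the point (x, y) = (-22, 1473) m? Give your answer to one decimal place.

229.0 m

Two edge vectors: DH-11→DH-12 = (-824, 263, -528.7), DH-11→DH-13 = (-105, 403, -109.5).
Normal n = (DH-11→DH-12) × (DH-11→DH-13) = (184267.6, -34714.5, -304457).
So ∂z/∂x = −n_x/n_z = 0.605234 and ∂z/∂y = −n_y/n_z = −0.114021.
Intercept c from DH-11: 1128.6 − 763.80 + 45.49 = 410.29.
At (-22, 1473): z = −13.3 − 168.0 + 410.29 = 229.0 m.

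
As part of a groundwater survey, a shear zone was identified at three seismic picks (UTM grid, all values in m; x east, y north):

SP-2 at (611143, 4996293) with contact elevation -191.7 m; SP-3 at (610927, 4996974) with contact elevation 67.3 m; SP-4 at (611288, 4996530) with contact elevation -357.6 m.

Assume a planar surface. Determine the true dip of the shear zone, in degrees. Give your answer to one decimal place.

49.3°

Let the plane be z = a·x + b·y + c.
SP-3−SP-2: −216a + 681b = 259;  SP-4−SP-2: 145a + 237b = −165.9.
Solving gives a = −1.16289, b = 0.01148.
Gradient magnitude |∇z| = √(a² + b²) = √(1.35232 + 0.00013) = 1.16295.
True dip = arctan(1.16295) = 49.3°, dipping toward E (azimuth ≈ 091°).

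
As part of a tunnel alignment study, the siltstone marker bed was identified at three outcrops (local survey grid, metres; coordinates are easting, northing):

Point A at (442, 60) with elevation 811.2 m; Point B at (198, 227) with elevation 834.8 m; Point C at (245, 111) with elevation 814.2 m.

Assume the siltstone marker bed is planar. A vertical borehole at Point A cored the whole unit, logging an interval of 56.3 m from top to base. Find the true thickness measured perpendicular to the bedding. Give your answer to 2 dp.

Let the plane be z = a·easting + b·northing + c.
Point B−Point A: −244a + 167b = 23.6;  Point C−Point A: −197a + 51b = 3.
Solving gives a = 0.03435, b = 0.19150.
|∇z| = √(a²+b²) = 0.19456, so dip δ = arctan(0.19456) = 11.01°.
True thickness = vertical thickness × cos δ = 56.3 × cos 11.01° = 55.26 m.

55.26 m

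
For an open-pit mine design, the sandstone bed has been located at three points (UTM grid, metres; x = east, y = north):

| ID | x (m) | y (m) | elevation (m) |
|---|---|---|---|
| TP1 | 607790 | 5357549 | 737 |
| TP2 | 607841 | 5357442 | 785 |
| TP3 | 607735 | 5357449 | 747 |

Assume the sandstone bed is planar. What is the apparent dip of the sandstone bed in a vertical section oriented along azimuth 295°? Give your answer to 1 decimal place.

Let the plane be z = a·x + b·y + c.
TP2−TP1: 51a − 107b = 48;  TP3−TP1: −55a − 100b = 10.
Solving gives a = 0.33955, b = −0.28675.
Unit vector along 295° is (sin 295°, cos 295°) = (-0.9063, 0.4226).
Slope in that direction = a·(-0.9063) + b·(0.4226) = −0.42893.
Apparent dip = arctan|0.42893| = 23.2° (true dip is 24.0°, so apparent ≤ true as expected).

23.2°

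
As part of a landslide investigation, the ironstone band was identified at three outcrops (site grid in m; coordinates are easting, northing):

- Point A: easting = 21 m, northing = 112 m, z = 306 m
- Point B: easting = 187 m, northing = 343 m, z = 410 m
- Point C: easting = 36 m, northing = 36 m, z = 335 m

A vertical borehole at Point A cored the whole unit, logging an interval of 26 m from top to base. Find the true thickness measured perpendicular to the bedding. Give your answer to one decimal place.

Two edge vectors: Point A→Point B = (166, 231, 104), Point A→Point C = (15, -76, 29).
Normal n = (Point A→Point B) × (Point A→Point C) = (14603, -3254, -16081).
So ∂z/∂easting = −n_x/n_z = 0.90809 and ∂z/∂northing = −n_y/n_z = −0.20235.
|∇z| = √(a²+b²) = 0.93036, so dip δ = arctan(0.93036) = 42.93°.
True thickness = vertical thickness × cos δ = 26 × cos 42.93° = 19.0 m.

19.0 m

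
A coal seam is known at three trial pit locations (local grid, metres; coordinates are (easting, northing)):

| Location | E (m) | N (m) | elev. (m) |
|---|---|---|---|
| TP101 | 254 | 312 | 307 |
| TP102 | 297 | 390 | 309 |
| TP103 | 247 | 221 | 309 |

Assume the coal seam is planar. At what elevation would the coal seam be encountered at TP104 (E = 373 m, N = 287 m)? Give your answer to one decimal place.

319.7 m

Let the plane be z = a·E + b·N + c.
TP102−TP101: 43a + 78b = 2;  TP103−TP101: −7a − 91b = 2.
Solving gives a = 0.10039, b = −0.02970.
Then c = 307 − a·254 − b·312 = 290.77.
At (373, 287): z = 37.4 − 8.5 + 290.77 = 319.7 m.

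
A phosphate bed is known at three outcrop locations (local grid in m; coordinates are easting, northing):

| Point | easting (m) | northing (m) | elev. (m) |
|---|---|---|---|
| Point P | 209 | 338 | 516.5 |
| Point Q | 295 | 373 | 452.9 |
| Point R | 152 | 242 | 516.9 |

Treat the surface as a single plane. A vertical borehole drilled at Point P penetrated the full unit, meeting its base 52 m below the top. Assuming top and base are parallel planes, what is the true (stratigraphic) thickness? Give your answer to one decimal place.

Two edge vectors: Point P→Point Q = (86, 35, -63.6), Point P→Point R = (-57, -96, 0.4).
Normal n = (Point P→Point Q) × (Point P→Point R) = (-6091.6, 3590.8, -6261).
So ∂z/∂easting = −n_x/n_z = −0.97294 and ∂z/∂northing = −n_y/n_z = 0.57352.
|∇z| = √(a²+b²) = 1.12940, so dip δ = arctan(1.12940) = 48.48°.
True thickness = vertical thickness × cos δ = 52 × cos 48.48° = 34.5 m.

34.5 m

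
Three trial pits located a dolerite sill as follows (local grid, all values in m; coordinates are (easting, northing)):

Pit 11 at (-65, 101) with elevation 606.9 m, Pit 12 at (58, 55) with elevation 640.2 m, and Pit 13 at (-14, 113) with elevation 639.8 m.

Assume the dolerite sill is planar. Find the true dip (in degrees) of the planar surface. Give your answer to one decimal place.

Two edge vectors: Pit 11→Pit 12 = (123, -46, 33.3), Pit 11→Pit 13 = (51, 12, 32.9).
Normal n = (Pit 11→Pit 12) × (Pit 11→Pit 13) = (-1913, -2348.4, 3822).
So ∂z/∂E = −n_x/n_z = 0.50052 and ∂z/∂N = −n_y/n_z = 0.61444.
Gradient magnitude |∇z| = √(a² + b²) = √(0.25052 + 0.37754) = 0.79250.
True dip = arctan(0.79250) = 38.4°, dipping toward SW (azimuth ≈ 219°).

38.4°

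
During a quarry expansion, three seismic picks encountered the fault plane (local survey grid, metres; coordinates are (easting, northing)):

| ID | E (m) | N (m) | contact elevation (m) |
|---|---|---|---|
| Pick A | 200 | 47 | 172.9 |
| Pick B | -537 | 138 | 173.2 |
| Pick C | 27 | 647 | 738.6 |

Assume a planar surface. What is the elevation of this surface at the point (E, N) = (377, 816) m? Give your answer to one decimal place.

Two edge vectors: Pick A→Pick B = (-737, 91, 0.3), Pick A→Pick C = (-173, 600, 565.7).
Normal n = (Pick A→Pick B) × (Pick A→Pick C) = (51298.7, 416869, -426457).
So ∂z/∂E = −n_x/n_z = 0.12029 and ∂z/∂N = −n_y/n_z = 0.97752.
Intercept c from Pick A: 172.9 − 24.06 − 45.94 = 102.90.
At (377, 816): z = 45.3 + 797.7 + 102.90 = 945.9 m.

945.9 m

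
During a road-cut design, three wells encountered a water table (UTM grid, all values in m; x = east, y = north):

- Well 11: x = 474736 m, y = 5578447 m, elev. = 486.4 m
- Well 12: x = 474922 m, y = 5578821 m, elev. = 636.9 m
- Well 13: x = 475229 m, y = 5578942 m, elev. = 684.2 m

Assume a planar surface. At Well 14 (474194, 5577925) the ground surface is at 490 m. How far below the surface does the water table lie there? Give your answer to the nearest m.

Let the plane be z = a·x + b·y + c.
Well 12−Well 11: 186a + 374b = 150.5;  Well 13−Well 11: 493a + 495b = 197.8.
Solving gives a = −0.00563632, b = 0.40520951.
Then c = 486.4 − a·474736 − b·5578447 = −2257277.59.
At (474194, 5577925): z_contact = −2672.7 + 2260228.2 − 2257277.59 = 277.9 m.
Depth below ground = 490 − 277.9 = 212 m.

212 m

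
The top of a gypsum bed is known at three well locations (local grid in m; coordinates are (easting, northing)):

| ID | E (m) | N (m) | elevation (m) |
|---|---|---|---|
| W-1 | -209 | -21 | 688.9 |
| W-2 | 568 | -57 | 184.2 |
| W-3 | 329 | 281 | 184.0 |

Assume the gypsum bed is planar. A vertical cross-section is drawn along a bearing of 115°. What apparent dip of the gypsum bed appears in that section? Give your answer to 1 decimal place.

22.2°

Two edge vectors: W-1→W-2 = (777, -36, -504.7), W-1→W-3 = (538, 302, -504.9).
Normal n = (W-1→W-2) × (W-1→W-3) = (170595.8, 120778.7, 254022).
So ∂z/∂E = −n_x/n_z = −0.67158 and ∂z/∂N = −n_y/n_z = −0.47547.
Unit vector along 115° is (sin 115°, cos 115°) = (0.9063, -0.4226).
Slope in that direction = a·(0.9063) + b·(-0.4226) = −0.40772.
Apparent dip = arctan|0.40772| = 22.2° (true dip is 39.4°, so apparent ≤ true as expected).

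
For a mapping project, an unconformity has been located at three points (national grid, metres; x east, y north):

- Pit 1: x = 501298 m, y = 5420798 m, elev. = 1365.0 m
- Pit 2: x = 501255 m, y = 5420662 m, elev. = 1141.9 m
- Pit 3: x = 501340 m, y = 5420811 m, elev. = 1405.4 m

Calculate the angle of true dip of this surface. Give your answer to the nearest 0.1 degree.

57.4°

Let the plane be z = a·x + b·y + c.
Pit 2−Pit 1: −43a − 136b = −223.1;  Pit 3−Pit 1: 42a + 13b = 40.4.
Solving gives a = 0.50342, b = 1.48127.
Gradient magnitude |∇z| = √(a² + b²) = √(0.25343 + 2.19417) = 1.56448.
True dip = arctan(1.56448) = 57.4°, dipping toward SSW (azimuth ≈ 199°).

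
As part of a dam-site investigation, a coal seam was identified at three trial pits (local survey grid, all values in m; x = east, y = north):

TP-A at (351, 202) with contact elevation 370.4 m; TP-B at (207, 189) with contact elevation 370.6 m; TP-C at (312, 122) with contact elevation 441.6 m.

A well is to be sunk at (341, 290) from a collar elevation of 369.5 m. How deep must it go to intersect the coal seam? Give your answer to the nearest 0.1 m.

81.8 m

Let the plane be z = a·x + b·y + c.
TP-B−TP-A: −144a − 13b = 0.2;  TP-C−TP-A: −39a − 80b = 71.2.
Solving gives a = 0.08259, b = −0.93026.
Then c = 370.4 − a·351 − b·202 = 529.32.
At (341, 290): z_contact = 28.16 − 269.78 + 529.32 = 287.71 m.
Depth below ground = 369.5 − 287.71 = 81.8 m.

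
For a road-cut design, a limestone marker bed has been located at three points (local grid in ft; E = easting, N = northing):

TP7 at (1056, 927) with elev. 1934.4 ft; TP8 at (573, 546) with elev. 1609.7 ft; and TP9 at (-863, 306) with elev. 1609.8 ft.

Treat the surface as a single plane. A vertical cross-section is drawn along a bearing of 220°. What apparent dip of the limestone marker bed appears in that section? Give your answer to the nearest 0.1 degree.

35.5°

Let the plane be z = a·E + b·N + c.
TP8−TP7: −483a − 381b = −324.7;  TP9−TP7: −1919a − 621b = −324.6.
Solving gives a = −0.18081, b = 1.08145.
Unit vector along 220° is (sin 220°, cos 220°) = (-0.6428, -0.7660).
Slope in that direction = a·(-0.6428) + b·(-0.7660) = −0.71222.
Apparent dip = arctan|0.71222| = 35.5° (true dip is 47.6°, so apparent ≤ true as expected).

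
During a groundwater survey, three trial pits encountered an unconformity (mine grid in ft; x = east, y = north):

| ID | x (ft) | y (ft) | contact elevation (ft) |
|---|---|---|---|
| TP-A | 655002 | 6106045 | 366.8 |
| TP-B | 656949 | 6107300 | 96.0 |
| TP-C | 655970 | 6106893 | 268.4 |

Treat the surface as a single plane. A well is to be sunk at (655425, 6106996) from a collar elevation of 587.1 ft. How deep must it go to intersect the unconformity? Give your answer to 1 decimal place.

Let the plane be z = a·x + b·y + c.
TP-B−TP-A: 1947a + 1255b = −270.8;  TP-C−TP-A: 968a + 848b = −98.4.
Solving gives a = −0.243334495, b = 0.161730886.
Then c = 366.8 − a·655002 − b·6106045 = −827784.68.
At (655425, 6106996): z_contact = −159487.51 + 987689.87 − 827784.68 = 417.68 ft.
Depth below ground = 587.1 − 417.68 = 169.4 ft.

169.4 ft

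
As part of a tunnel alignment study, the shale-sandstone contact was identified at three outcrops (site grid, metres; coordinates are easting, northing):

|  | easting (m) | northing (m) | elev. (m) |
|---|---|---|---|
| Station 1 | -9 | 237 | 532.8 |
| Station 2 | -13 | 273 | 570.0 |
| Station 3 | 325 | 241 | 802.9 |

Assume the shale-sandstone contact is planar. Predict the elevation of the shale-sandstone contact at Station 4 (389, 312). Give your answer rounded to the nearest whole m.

Two edge vectors: Station 1→Station 2 = (-4, 36, 37.2), Station 1→Station 3 = (334, 4, 270.1).
Normal n = (Station 1→Station 2) × (Station 1→Station 3) = (9574.8, 13505.2, -12040).
So ∂z/∂easting = −n_x/n_z = 0.79525 and ∂z/∂northing = −n_y/n_z = 1.12169.
Intercept c from Station 1: 532.8 + 7.16 − 265.84 = 274.12.
At (389, 312): z = 309.4 + 350.0 + 274.12 = 933.4 m.

933 m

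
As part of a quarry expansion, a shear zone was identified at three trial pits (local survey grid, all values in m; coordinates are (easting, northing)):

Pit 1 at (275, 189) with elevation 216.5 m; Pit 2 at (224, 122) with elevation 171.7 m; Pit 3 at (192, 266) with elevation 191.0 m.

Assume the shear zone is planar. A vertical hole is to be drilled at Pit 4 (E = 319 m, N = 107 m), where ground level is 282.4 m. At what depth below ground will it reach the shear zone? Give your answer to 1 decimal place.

Let the plane be z = a·E + b·N + c.
Pit 2−Pit 1: −51a − 67b = −44.8;  Pit 3−Pit 1: −83a + 77b = −25.5.
Solving gives a = 0.54364, b = 0.25484.
Then c = 216.5 − a·275 − b·189 = 18.83.
At (319, 107): z_contact = 173.42 + 27.27 + 18.83 = 219.52 m.
Depth below ground = 282.4 − 219.52 = 62.9 m.

62.9 m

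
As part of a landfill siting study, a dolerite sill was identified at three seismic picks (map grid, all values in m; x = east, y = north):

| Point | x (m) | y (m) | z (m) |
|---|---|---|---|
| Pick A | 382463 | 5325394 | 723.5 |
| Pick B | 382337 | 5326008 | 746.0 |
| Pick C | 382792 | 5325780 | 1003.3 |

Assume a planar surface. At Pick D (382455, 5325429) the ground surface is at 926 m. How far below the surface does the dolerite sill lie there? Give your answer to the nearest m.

Let the plane be z = a·x + b·y + c.
Pick B−Pick A: −126a + 614b = 22.5;  Pick C−Pick A: 329a + 386b = 279.8.
Solving gives a = 0.65077760, b = 0.17019215.
Then c = 723.5 − a·382463 − b·5325394 = −1154515.09.
At (382455, 5325429): z_contact = 248893.1 + 906346.2 − 1154515.09 = 724.3 m.
Depth below ground = 926 − 724.3 = 202 m.

202 m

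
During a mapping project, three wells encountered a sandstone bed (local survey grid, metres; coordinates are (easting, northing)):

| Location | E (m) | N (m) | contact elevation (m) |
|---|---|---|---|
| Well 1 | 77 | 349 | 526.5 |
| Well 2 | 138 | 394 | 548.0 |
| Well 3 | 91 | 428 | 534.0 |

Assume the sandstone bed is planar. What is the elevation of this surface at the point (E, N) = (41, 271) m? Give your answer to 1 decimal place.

Let the plane be z = a·E + b·N + c.
Well 2−Well 1: 61a + 45b = 21.5;  Well 3−Well 1: 14a + 79b = 7.5.
Solving gives a = 0.32490, b = 0.03736.
Then c = 526.5 − a·77 − b·349 = 488.44.
At (41, 271): z = 13.3 + 10.1 + 488.44 = 511.9 m.

511.9 m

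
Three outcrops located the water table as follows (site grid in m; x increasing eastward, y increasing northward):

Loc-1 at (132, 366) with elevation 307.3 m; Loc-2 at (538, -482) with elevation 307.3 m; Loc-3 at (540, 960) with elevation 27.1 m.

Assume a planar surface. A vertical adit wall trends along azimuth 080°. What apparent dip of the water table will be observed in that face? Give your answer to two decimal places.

Two edge vectors: Loc-1→Loc-2 = (406, -848, 0), Loc-1→Loc-3 = (408, 594, -280.2).
Normal n = (Loc-1→Loc-2) × (Loc-1→Loc-3) = (237609.6, 113761.2, 587148).
So ∂z/∂x = −n_x/n_z = −0.40468 and ∂z/∂y = −n_y/n_z = −0.19375.
Unit vector along 080° is (sin 80°, cos 80°) = (0.9848, 0.1736).
Slope in that direction = a·(0.9848) + b·(0.1736) = −0.43218.
Apparent dip = arctan|0.43218| = 23.37° (true dip is 24.2°, so apparent ≤ true as expected).

23.37°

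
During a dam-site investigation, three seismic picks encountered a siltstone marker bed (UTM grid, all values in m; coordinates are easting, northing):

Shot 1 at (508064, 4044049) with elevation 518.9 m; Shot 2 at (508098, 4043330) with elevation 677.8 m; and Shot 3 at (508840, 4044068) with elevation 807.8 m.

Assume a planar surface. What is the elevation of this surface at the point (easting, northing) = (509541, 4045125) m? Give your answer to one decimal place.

857.5 m

Two edge vectors: Shot 1→Shot 2 = (34, -719, 158.9), Shot 1→Shot 3 = (776, 19, 288.9).
Normal n = (Shot 1→Shot 2) × (Shot 1→Shot 3) = (-210738.2, 113483.8, 558590).
So ∂z/∂easting = −n_x/n_z = 0.377268122 and ∂z/∂northing = −n_y/n_z = −0.203161174.
Intercept c from Shot 1: 518.9 − 191676.35 + 821593.74 = 630436.29.
At (509541, 4045125): z = 192233.6 − 821812.3 + 630436.29 = 857.5 m.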